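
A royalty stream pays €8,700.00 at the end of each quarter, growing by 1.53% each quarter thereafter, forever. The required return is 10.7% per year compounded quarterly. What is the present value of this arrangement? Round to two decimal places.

Periodic rate r = 0.107/4 per quarter.
Growing perpetuity (Gordon): PV = PMT₁ / (r − g) = 8,700 / (r − 0.0153) = €759,825.33.

€759,825.33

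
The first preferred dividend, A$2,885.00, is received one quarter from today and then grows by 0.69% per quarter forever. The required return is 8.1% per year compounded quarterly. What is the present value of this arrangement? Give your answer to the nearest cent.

A$216,104.87

Periodic rate r = 0.081/4 per quarter.
Growing perpetuity (Gordon): PV = PMT₁ / (r − g) = 2,885 / (r − 0.0069) = A$216,104.87.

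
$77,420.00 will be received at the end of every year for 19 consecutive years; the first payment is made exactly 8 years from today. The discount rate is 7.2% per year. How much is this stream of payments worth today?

$484,549.79

Ordinary annuity of 19 payments, first payment at period 8.
Periodic rate r = 0.072 per year.
The ordinary-annuity PV formula values the stream one period before the first payment (period 7); discount that back 7 periods:
PV₀ = 77,420 × [1 − (1+r)^−19] / r × (1+r)^−7 = $484,549.79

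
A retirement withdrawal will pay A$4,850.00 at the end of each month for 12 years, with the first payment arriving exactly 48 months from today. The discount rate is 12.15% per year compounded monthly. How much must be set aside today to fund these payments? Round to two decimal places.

A$228,407.47

Ordinary annuity of 144 payments, first payment at period 48.
Periodic rate r = 0.1215/12 per month; n is counted in months.
The ordinary-annuity PV formula values the stream one period before the first payment (period 47); discount that back 47 periods:
PV₀ = 4,850 × [1 − (1+r)^−144] / r × (1+r)^−47 = A$228,407.47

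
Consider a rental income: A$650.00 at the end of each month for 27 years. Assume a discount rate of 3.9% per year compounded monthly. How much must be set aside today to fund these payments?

A$130,102.86

This is an ordinary annuity: 324 payments of A$650.00 at the end of each month.
Periodic rate r = 0.039/12 per month; n is counted in months.
PV = PMT × [(1 − (1+r)^−n)/r] = 650 × [1 − (1+r)^−324] / r = A$130,102.86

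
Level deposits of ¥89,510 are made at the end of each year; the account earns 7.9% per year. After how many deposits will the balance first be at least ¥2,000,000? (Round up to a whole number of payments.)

14 payments

Periodic rate r = 0.079 per year.
Ordinary annuity FV: 2,000,000 = 89,510 × [((1+r)^n − 1)/r].
(1+r)^n = 1 + 2,000,000 × r / 89,510, so n = ln(1 + 2,000,000·r/89,510) / ln(1+r) = 13.38.
Round up to a whole number of payments: n = 14.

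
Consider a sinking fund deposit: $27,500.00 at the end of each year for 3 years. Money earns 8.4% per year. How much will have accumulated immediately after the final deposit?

This is an ordinary annuity: 3 deposits of $27,500.00 at the end of each year.
Periodic rate r = 0.084 per year.
FV = PMT × [((1+r)^n − 1)/r] = 27,500 × [(1+r)^3 − 1] / r = $89,624.04

$89,624.04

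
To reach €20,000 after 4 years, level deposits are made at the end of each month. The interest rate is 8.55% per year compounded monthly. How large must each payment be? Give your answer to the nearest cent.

Level ordinary annuity; solve FV = PMT × [((1+r)^n − 1)/r] for PMT.
Periodic rate r = 0.0855/12 per month; n is counted in months.
With n = 48: PMT = 20,000 / ([((1+r)^n − 1)/r]) = €350.94

€350.94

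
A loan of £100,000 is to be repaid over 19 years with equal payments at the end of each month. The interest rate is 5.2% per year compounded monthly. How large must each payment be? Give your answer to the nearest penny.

£691.25

Level ordinary annuity; solve PV = PMT × [(1 − (1+r)^−n)/r] for PMT.
Periodic rate r = 0.052/12 per month; n is counted in months.
With n = 228: PMT = 100,000 / ([(1 − (1+r)^−n)/r]) = £691.25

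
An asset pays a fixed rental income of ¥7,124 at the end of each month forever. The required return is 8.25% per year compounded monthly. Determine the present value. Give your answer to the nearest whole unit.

Periodic rate r = 0.0825/12 per month.
Level perpetuity: PV = PMT / r = 7,124 / (0.0825/12) = ¥1,036,218.

¥1,036,218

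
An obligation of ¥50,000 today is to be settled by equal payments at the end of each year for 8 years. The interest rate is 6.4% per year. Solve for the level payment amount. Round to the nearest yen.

¥8,180

Level ordinary annuity; solve PV = PMT × [(1 − (1+r)^−n)/r] for PMT.
Periodic rate r = 0.064 per year.
With n = 8: PMT = 50,000 / ([(1 − (1+r)^−n)/r]) = ¥8,180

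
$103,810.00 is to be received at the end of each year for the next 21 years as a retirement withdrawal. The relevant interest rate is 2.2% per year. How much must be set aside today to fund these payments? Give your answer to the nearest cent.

$1,730,862.67

This is an ordinary annuity: 21 payments of $103,810.00 at the end of each year.
Periodic rate r = 0.022 per year.
PV = PMT × [(1 − (1+r)^−n)/r] = 103,810 × [1 − (1+r)^−21] / r = $1,730,862.67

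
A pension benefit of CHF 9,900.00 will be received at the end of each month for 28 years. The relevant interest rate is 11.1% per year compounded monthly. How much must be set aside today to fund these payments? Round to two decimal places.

This is an ordinary annuity: 336 payments of CHF 9,900.00 at the end of each month.
Periodic rate r = 0.111/12 per month; n is counted in months.
PV = PMT × [(1 − (1+r)^−n)/r] = 9,900 × [1 − (1+r)^−336] / r = CHF 1,021,751.39

CHF 1,021,751.39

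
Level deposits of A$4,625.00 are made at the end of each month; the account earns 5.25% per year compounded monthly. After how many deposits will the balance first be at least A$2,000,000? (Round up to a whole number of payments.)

244 payments

Periodic rate r = 0.0525/12 per month; n is counted in months.
Ordinary annuity FV: 2,000,000 = 4,625 × [((1+r)^n − 1)/r].
(1+r)^n = 1 + 2,000,000 × r / 4,625, so n = ln(1 + 2,000,000·r/4,625) / ln(1+r) = 243.25.
Round up to a whole number of payments: n = 244.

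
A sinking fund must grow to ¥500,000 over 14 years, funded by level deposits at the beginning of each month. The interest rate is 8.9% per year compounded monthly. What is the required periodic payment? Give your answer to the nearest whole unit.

¥1,496

Level annuity due; solve FV = PMT × [((1+r)^n − 1)/r] × (1+r) for PMT.
Periodic rate r = 0.089/12 per month; n is counted in months.
With n = 168: PMT = 500,000 / ([((1+r)^n − 1)/r] × (1+r)) = ¥1,496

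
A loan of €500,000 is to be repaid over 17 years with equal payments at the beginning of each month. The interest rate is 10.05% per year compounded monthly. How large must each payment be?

Level annuity due; solve PV = PMT × [(1 − (1+r)^−n)/r] × (1+r) for PMT.
Periodic rate r = 0.1005/12 per month; n is counted in months.
With n = 204: PMT = 500,000 / ([(1 − (1+r)^−n)/r] × (1+r)) = €5,079.35

€5,079.35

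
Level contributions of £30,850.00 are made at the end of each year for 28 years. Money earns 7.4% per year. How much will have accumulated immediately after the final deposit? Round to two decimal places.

This is an ordinary annuity: 28 deposits of £30,850.00 at the end of each year.
Periodic rate r = 0.074 per year.
FV = PMT × [((1+r)^n − 1)/r] = 30,850 × [(1+r)^28 − 1] / r = £2,660,220.27

£2,660,220.27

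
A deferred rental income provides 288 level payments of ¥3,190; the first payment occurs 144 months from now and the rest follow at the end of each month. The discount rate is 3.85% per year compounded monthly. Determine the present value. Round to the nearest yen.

¥378,901

Ordinary annuity of 288 payments, first payment at period 144.
Periodic rate r = 0.0385/12 per month; n is counted in months.
The ordinary-annuity PV formula values the stream one period before the first payment (period 143); discount that back 143 periods:
PV₀ = 3,190 × [1 − (1+r)^−288] / r × (1+r)^−143 = ¥378,901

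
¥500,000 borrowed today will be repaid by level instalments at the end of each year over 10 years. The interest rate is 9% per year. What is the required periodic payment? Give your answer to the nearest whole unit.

Level ordinary annuity; solve PV = PMT × [(1 − (1+r)^−n)/r] for PMT.
Periodic rate r = 0.09 per year.
With n = 10: PMT = 500,000 / ([(1 − (1+r)^−n)/r]) = ¥77,910

¥77,910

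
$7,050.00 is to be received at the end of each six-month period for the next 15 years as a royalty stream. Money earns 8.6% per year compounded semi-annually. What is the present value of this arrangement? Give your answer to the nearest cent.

This is an ordinary annuity: 30 payments of $7,050.00 at the end of each six-month period.
Periodic rate r = 0.086/2 per half-year; n is counted in half-years.
PV = PMT × [(1 − (1+r)^−n)/r] = 7,050 × [1 − (1+r)^−30] / r = $117,588.37

$117,588.37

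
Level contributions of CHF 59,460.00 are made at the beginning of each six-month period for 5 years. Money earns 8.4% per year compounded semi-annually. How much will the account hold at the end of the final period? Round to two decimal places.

This is an annuity due: 10 deposits of CHF 59,460.00 at the beginning of each six-month period.
Periodic rate r = 0.084/2 per half-year; n is counted in half-years.
FV = PMT × [((1+r)^n − 1)/r] × (1+r) = 59,460 × [(1+r)^10 − 1] / r × (1+r) = CHF 750,801.95

CHF 750,801.95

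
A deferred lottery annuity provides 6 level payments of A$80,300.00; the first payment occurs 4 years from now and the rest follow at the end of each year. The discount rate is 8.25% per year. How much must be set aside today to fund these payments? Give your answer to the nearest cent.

A$290,440.93

Ordinary annuity of 6 payments, first payment at period 4.
Periodic rate r = 0.0825 per year.
The ordinary-annuity PV formula values the stream one period before the first payment (period 3); discount that back 3 periods:
PV₀ = 80,300 × [1 − (1+r)^−6] / r × (1+r)^−3 = A$290,440.93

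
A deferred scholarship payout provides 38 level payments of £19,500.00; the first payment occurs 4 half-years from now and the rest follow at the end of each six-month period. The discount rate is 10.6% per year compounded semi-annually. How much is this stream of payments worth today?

Ordinary annuity of 38 payments, first payment at period 4.
Periodic rate r = 0.106/2 per half-year; n is counted in half-years.
The ordinary-annuity PV formula values the stream one period before the first payment (period 3); discount that back 3 periods:
PV₀ = 19,500 × [1 − (1+r)^−38] / r × (1+r)^−3 = £270,839.53

£270,839.53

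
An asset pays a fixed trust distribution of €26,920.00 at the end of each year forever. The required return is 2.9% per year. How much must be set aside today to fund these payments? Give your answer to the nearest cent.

€928,275.86

Periodic rate r = 0.029 per year.
Level perpetuity: PV = PMT / r = 26,920 / (0.029) = €928,275.86.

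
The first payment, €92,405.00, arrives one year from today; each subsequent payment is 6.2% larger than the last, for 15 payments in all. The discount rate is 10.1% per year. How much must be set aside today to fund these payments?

Periodic rate r = 0.101 per year.
Growing ordinary annuity: PV = PMT₁ × [1 − ((1+g)/(1+r))^n] / (r − g) = 92,405 × [1 − ((1+0.062)/(1+r))^15] / (r − 0.062) = €989,963.39.

€989,963.39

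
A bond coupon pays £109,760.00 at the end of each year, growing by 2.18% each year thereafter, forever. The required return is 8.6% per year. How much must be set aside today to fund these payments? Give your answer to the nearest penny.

Periodic rate r = 0.086 per year.
Growing perpetuity (Gordon): PV = PMT₁ / (r − g) = 109,760 / (r − 0.0218) = £1,709,657.32.

£1,709,657.32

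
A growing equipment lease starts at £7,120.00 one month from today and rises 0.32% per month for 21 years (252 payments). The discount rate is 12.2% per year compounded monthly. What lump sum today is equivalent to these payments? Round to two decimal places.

Periodic rate r = 0.122/12 per month; n is counted in months.
Growing ordinary annuity: PV = PMT₁ × [1 − ((1+g)/(1+r))^n] / (r − g) = 7,120 × [1 − ((1+0.0032)/(1+r))^252] / (r − 0.0032) = £843,333.49.

£843,333.49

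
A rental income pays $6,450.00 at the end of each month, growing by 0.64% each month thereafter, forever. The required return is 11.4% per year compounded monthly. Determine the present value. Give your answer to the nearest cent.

$2,080,645.16

Periodic rate r = 0.114/12 per month.
Growing perpetuity (Gordon): PV = PMT₁ / (r − g) = 6,450 / (r − 0.0064) = $2,080,645.16.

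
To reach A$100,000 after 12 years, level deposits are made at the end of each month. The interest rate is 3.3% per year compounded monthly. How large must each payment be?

Level ordinary annuity; solve FV = PMT × [((1+r)^n − 1)/r] for PMT.
Periodic rate r = 0.033/12 per month; n is counted in months.
With n = 144: PMT = 100,000 / ([((1+r)^n − 1)/r]) = A$566.94

A$566.94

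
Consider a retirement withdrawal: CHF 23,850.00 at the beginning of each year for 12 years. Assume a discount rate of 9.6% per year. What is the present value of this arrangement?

This is an annuity due: 12 payments of CHF 23,850.00 at the beginning of each year.
Periodic rate r = 0.096 per year.
PV = PMT × [(1 − (1+r)^−n)/r] × (1+r) = 23,850 × [1 − (1+r)^−12] / r × (1+r) = CHF 181,651.43

CHF 181,651.43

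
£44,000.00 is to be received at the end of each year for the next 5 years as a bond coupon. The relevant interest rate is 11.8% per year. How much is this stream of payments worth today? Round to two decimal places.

This is an ordinary annuity: 5 payments of £44,000.00 at the end of each year.
Periodic rate r = 0.118 per year.
PV = PMT × [(1 − (1+r)^−n)/r] = 44,000 × [1 − (1+r)^−5] / r = £159,399.16

£159,399.16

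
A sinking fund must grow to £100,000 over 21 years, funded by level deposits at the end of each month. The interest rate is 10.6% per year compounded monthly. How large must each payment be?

£108.08

Level ordinary annuity; solve FV = PMT × [((1+r)^n − 1)/r] for PMT.
Periodic rate r = 0.106/12 per month; n is counted in months.
With n = 252: PMT = 100,000 / ([((1+r)^n − 1)/r]) = £108.08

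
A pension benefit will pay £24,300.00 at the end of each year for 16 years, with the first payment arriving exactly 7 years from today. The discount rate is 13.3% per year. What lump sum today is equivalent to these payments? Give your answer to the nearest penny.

£74,658.67

Ordinary annuity of 16 payments, first payment at period 7.
Periodic rate r = 0.133 per year.
The ordinary-annuity PV formula values the stream one period before the first payment (period 6); discount that back 6 periods:
PV₀ = 24,300 × [1 − (1+r)^−16] / r × (1+r)^−6 = £74,658.67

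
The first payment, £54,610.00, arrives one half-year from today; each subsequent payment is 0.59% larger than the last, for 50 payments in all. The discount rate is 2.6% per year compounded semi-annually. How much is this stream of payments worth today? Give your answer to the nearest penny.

Periodic rate r = 0.026/2 per half-year; n is counted in half-years.
Growing ordinary annuity: PV = PMT₁ × [1 − ((1+g)/(1+r))^n] / (r − g) = 54,610 × [1 − ((1+0.0059)/(1+r))^50] / (r − 0.0059) = £2,280,494.06.

£2,280,494.06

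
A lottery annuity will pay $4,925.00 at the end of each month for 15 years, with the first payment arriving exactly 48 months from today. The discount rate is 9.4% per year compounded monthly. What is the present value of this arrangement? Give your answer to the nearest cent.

$328,742.52

Ordinary annuity of 180 payments, first payment at period 48.
Periodic rate r = 0.094/12 per month; n is counted in months.
The ordinary-annuity PV formula values the stream one period before the first payment (period 47); discount that back 47 periods:
PV₀ = 4,925 × [1 − (1+r)^−180] / r × (1+r)^−47 = $328,742.52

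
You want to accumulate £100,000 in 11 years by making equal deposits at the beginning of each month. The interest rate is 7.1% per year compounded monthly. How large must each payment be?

£499.04

Level annuity due; solve FV = PMT × [((1+r)^n − 1)/r] × (1+r) for PMT.
Periodic rate r = 0.071/12 per month; n is counted in months.
With n = 132: PMT = 100,000 / ([((1+r)^n − 1)/r] × (1+r)) = £499.04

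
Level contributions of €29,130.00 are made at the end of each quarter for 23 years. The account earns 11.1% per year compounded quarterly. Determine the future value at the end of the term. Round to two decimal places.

€11,973,723.62

This is an ordinary annuity: 92 deposits of €29,130.00 at the end of each quarter.
Periodic rate r = 0.111/4 per quarter; n is counted in quarters.
FV = PMT × [((1+r)^n − 1)/r] = 29,130 × [(1+r)^92 − 1] / r = €11,973,723.62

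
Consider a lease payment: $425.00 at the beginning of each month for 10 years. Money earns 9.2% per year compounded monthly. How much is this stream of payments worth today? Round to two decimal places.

This is an annuity due: 120 payments of $425.00 at the beginning of each month.
Periodic rate r = 0.092/12 per month; n is counted in months.
PV = PMT × [(1 − (1+r)^−n)/r] × (1+r) = 425 × [1 − (1+r)^−120] / r × (1+r) = $33,520.35

$33,520.35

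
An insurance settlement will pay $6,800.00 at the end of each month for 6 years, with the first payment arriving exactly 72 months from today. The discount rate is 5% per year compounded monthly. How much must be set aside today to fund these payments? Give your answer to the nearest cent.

$314,295.48

Ordinary annuity of 72 payments, first payment at period 72.
Periodic rate r = 0.05/12 per month; n is counted in months.
The ordinary-annuity PV formula values the stream one period before the first payment (period 71); discount that back 71 periods:
PV₀ = 6,800 × [1 − (1+r)^−72] / r × (1+r)^−71 = $314,295.48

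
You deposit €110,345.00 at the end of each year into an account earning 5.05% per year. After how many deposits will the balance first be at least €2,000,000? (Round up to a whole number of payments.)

Periodic rate r = 0.0505 per year.
Ordinary annuity FV: 2,000,000 = 110,345 × [((1+r)^n − 1)/r].
(1+r)^n = 1 + 2,000,000 × r / 110,345, so n = ln(1 + 2,000,000·r/110,345) / ln(1+r) = 13.19.
Round up to a whole number of payments: n = 14.

14 payments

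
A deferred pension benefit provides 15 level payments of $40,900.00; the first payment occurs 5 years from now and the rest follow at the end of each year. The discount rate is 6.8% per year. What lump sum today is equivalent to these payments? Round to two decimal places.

$289,975.96

Ordinary annuity of 15 payments, first payment at period 5.
Periodic rate r = 0.068 per year.
The ordinary-annuity PV formula values the stream one period before the first payment (period 4); discount that back 4 periods:
PV₀ = 40,900 × [1 − (1+r)^−15] / r × (1+r)^−4 = $289,975.96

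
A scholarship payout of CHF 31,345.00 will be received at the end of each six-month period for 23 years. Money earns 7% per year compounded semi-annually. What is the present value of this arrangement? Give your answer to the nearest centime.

This is an ordinary annuity: 46 payments of CHF 31,345.00 at the end of each six-month period.
Periodic rate r = 0.07/2 per half-year; n is counted in half-years.
PV = PMT × [(1 − (1+r)^−n)/r] = 31,345 × [1 − (1+r)^−46] / r = CHF 711,560.28

CHF 711,560.28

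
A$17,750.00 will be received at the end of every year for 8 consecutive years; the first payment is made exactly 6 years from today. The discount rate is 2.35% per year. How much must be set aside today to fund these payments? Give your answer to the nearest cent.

A$114,043.02

Ordinary annuity of 8 payments, first payment at period 6.
Periodic rate r = 0.0235 per year.
The ordinary-annuity PV formula values the stream one period before the first payment (period 5); discount that back 5 periods:
PV₀ = 17,750 × [1 − (1+r)^−8] / r × (1+r)^−5 = A$114,043.02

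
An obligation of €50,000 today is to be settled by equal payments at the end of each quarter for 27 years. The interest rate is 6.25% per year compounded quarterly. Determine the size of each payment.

Level ordinary annuity; solve PV = PMT × [(1 − (1+r)^−n)/r] for PMT.
Periodic rate r = 0.0625/4 per quarter; n is counted in quarters.
With n = 108: PMT = 50,000 / ([(1 − (1+r)^−n)/r]) = €961.43

€961.43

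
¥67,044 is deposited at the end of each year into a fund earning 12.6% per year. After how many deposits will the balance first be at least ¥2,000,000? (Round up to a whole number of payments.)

Periodic rate r = 0.126 per year.
Ordinary annuity FV: 2,000,000 = 67,044 × [((1+r)^n − 1)/r].
(1+r)^n = 1 + 2,000,000 × r / 67,044, so n = ln(1 + 2,000,000·r/67,044) / ln(1+r) = 13.15.
Round up to a whole number of payments: n = 14.

14 payments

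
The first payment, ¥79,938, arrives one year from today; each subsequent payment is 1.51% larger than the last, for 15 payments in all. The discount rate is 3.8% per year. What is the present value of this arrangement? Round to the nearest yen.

¥992,757

Periodic rate r = 0.038 per year.
Growing ordinary annuity: PV = PMT₁ × [1 − ((1+g)/(1+r))^n] / (r − g) = 79,938 × [1 − ((1+0.0151)/(1+r))^15] / (r − 0.0151) = ¥992,757.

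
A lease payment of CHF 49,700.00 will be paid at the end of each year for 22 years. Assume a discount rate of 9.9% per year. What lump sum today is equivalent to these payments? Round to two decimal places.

CHF 439,102.63

This is an ordinary annuity: 22 payments of CHF 49,700.00 at the end of each year.
Periodic rate r = 0.099 per year.
PV = PMT × [(1 − (1+r)^−n)/r] = 49,700 × [1 − (1+r)^−22] / r = CHF 439,102.63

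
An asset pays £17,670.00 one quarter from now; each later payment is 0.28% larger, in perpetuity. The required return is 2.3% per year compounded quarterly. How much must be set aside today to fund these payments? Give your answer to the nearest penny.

£5,989,830.51

Periodic rate r = 0.023/4 per quarter.
Growing perpetuity (Gordon): PV = PMT₁ / (r − g) = 17,670 / (r − 0.0028) = £5,989,830.51.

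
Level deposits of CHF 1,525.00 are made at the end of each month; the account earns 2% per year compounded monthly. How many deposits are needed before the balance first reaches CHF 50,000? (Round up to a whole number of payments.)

Periodic rate r = 0.02/12 per month; n is counted in months.
Ordinary annuity FV: 50,000 = 1,525 × [((1+r)^n − 1)/r].
(1+r)^n = 1 + 50,000 × r / 1,525, so n = ln(1 + 50,000·r/1,525) / ln(1+r) = 31.95.
Round up to a whole number of payments: n = 32.

32 payments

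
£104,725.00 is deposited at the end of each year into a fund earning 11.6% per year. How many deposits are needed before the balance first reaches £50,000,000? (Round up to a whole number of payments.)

37 payments

Periodic rate r = 0.116 per year.
Ordinary annuity FV: 50,000,000 = 104,725 × [((1+r)^n − 1)/r].
(1+r)^n = 1 + 50,000,000 × r / 104,725, so n = ln(1 + 50,000,000·r/104,725) / ln(1+r) = 36.74.
Round up to a whole number of payments: n = 37.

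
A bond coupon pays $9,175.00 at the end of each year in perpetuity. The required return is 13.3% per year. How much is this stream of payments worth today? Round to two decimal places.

Periodic rate r = 0.133 per year.
Level perpetuity: PV = PMT / r = 9,175 / (0.133) = $68,984.96.

$68,984.96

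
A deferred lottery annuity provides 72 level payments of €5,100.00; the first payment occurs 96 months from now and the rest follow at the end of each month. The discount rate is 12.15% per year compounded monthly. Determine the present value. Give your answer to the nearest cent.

Ordinary annuity of 72 payments, first payment at period 96.
Periodic rate r = 0.1215/12 per month; n is counted in months.
The ordinary-annuity PV formula values the stream one period before the first payment (period 95); discount that back 95 periods:
PV₀ = 5,100 × [1 − (1+r)^−72] / r × (1+r)^−95 = €99,781.83

€99,781.83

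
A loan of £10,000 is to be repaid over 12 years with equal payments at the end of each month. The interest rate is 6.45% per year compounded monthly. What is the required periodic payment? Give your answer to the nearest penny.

£99.93

Level ordinary annuity; solve PV = PMT × [(1 − (1+r)^−n)/r] for PMT.
Periodic rate r = 0.0645/12 per month; n is counted in months.
With n = 144: PMT = 10,000 / ([(1 − (1+r)^−n)/r]) = £99.93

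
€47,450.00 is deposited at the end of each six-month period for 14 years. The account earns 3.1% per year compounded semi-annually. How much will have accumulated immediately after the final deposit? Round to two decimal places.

€1,647,859.36

This is an ordinary annuity: 28 deposits of €47,450.00 at the end of each six-month period.
Periodic rate r = 0.031/2 per half-year; n is counted in half-years.
FV = PMT × [((1+r)^n − 1)/r] = 47,450 × [(1+r)^28 − 1] / r = €1,647,859.36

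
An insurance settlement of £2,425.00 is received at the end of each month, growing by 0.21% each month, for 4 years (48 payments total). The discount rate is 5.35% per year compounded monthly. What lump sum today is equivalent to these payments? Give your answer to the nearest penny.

Periodic rate r = 0.0535/12 per month; n is counted in months.
Growing ordinary annuity: PV = PMT₁ × [1 − ((1+g)/(1+r))^n] / (r − g) = 2,425 × [1 − ((1+0.0021)/(1+r))^48] / (r − 0.0021) = £109,713.73.

£109,713.73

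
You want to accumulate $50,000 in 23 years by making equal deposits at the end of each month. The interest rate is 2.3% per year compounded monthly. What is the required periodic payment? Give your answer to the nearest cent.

Level ordinary annuity; solve FV = PMT × [((1+r)^n − 1)/r] for PMT.
Periodic rate r = 0.023/12 per month; n is counted in months.
With n = 276: PMT = 50,000 / ([((1+r)^n − 1)/r]) = $137.62

$137.62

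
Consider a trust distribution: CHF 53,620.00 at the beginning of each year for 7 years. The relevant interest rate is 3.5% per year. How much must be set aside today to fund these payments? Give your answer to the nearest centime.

CHF 339,337.01

This is an annuity due: 7 payments of CHF 53,620.00 at the beginning of each year.
Periodic rate r = 0.035 per year.
PV = PMT × [(1 − (1+r)^−n)/r] × (1+r) = 53,620 × [1 − (1+r)^−7] / r × (1+r) = CHF 339,337.01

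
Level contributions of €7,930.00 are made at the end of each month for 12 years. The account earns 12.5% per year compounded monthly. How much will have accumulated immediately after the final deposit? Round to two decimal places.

This is an ordinary annuity: 144 deposits of €7,930.00 at the end of each month.
Periodic rate r = 0.125/12 per month; n is counted in months.
FV = PMT × [((1+r)^n − 1)/r] = 7,930 × [(1+r)^144 − 1] / r = €2,624,171.50

€2,624,171.50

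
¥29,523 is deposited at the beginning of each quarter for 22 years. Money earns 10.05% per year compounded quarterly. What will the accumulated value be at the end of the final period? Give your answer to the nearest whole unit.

This is an annuity due: 88 deposits of ¥29,523 at the beginning of each quarter.
Periodic rate r = 0.1005/4 per quarter; n is counted in quarters.
FV = PMT × [((1+r)^n − 1)/r] × (1+r) = 29,523 × [(1+r)^88 − 1] / r × (1+r) = ¥9,490,704

¥9,490,704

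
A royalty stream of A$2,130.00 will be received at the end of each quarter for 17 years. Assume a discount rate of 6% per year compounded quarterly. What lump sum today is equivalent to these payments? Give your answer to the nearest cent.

This is an ordinary annuity: 68 payments of A$2,130.00 at the end of each quarter.
Periodic rate r = 0.06/4 per quarter; n is counted in quarters.
PV = PMT × [(1 − (1+r)^−n)/r] = 2,130 × [1 − (1+r)^−68] / r = A$90,406.21

A$90,406.21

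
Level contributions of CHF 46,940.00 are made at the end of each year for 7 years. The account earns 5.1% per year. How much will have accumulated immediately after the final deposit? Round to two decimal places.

CHF 383,350.64

This is an ordinary annuity: 7 deposits of CHF 46,940.00 at the end of each year.
Periodic rate r = 0.051 per year.
FV = PMT × [((1+r)^n − 1)/r] = 46,940 × [(1+r)^7 − 1] / r = CHF 383,350.64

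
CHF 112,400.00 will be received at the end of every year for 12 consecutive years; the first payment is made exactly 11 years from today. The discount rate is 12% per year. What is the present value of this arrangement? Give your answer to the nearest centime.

CHF 224,173.11

Ordinary annuity of 12 payments, first payment at period 11.
Periodic rate r = 0.12 per year.
The ordinary-annuity PV formula values the stream one period before the first payment (period 10); discount that back 10 periods:
PV₀ = 112,400 × [1 − (1+r)^−12] / r × (1+r)^−10 = CHF 224,173.11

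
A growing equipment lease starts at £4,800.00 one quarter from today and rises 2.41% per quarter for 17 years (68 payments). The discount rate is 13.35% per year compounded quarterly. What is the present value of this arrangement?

Periodic rate r = 0.1335/4 per quarter; n is counted in quarters.
Growing ordinary annuity: PV = PMT₁ × [1 − ((1+g)/(1+r))^n] / (r − g) = 4,800 × [1 − ((1+0.0241)/(1+r))^68] / (r − 0.0241) = £237,191.51.

£237,191.51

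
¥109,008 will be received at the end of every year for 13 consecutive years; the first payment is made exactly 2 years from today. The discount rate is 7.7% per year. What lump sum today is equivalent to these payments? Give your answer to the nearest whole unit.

¥813,347

Ordinary annuity of 13 payments, first payment at period 2.
Periodic rate r = 0.077 per year.
The ordinary-annuity PV formula values the stream one period before the first payment (period 1); discount that back 1 periods:
PV₀ = 109,008 × [1 − (1+r)^−13] / r × (1+r)^−1 = ¥813,347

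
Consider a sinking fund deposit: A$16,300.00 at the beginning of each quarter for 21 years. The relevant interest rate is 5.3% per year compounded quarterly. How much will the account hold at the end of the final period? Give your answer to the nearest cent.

A$2,519,541.37

This is an annuity due: 84 deposits of A$16,300.00 at the beginning of each quarter.
Periodic rate r = 0.053/4 per quarter; n is counted in quarters.
FV = PMT × [((1+r)^n − 1)/r] × (1+r) = 16,300 × [(1+r)^84 − 1] / r × (1+r) = A$2,519,541.37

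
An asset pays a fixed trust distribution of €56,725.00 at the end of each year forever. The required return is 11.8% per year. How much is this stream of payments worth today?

€480,720.34

Periodic rate r = 0.118 per year.
Level perpetuity: PV = PMT / r = 56,725 / (0.118) = €480,720.34.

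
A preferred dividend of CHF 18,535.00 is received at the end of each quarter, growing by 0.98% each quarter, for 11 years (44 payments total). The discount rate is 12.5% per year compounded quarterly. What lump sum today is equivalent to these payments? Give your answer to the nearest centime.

Periodic rate r = 0.125/4 per quarter; n is counted in quarters.
Growing ordinary annuity: PV = PMT₁ × [1 − ((1+g)/(1+r))^n] / (r − g) = 18,535 × [1 − ((1+0.0098)/(1+r))^44] / (r − 0.0098) = CHF 521,408.09.

CHF 521,408.09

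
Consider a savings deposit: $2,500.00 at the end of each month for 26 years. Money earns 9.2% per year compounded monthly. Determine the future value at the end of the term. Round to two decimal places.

This is an ordinary annuity: 312 deposits of $2,500.00 at the end of each month.
Periodic rate r = 0.092/12 per month; n is counted in months.
FV = PMT × [((1+r)^n − 1)/r] = 2,500 × [(1+r)^312 − 1] / r = $3,207,403.11

$3,207,403.11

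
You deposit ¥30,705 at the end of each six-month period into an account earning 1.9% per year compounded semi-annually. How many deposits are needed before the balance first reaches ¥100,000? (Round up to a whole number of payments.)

Periodic rate r = 0.019/2 per half-year; n is counted in half-years.
Ordinary annuity FV: 100,000 = 30,705 × [((1+r)^n − 1)/r].
(1+r)^n = 1 + 100,000 × r / 30,705, so n = ln(1 + 100,000·r/30,705) / ln(1+r) = 3.22.
Round up to a whole number of payments: n = 4.

4 payments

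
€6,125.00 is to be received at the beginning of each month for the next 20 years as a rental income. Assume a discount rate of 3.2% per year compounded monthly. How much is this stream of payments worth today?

This is an annuity due: 240 payments of €6,125.00 at the beginning of each month.
Periodic rate r = 0.032/12 per month; n is counted in months.
PV = PMT × [(1 − (1+r)^−n)/r] × (1+r) = 6,125 × [1 − (1+r)^−240] / r × (1+r) = €1,087,610.70

€1,087,610.70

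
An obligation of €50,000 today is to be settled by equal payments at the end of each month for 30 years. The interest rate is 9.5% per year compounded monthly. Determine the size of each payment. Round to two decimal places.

Level ordinary annuity; solve PV = PMT × [(1 − (1+r)^−n)/r] for PMT.
Periodic rate r = 0.095/12 per month; n is counted in months.
With n = 360: PMT = 50,000 / ([(1 − (1+r)^−n)/r]) = €420.43

€420.43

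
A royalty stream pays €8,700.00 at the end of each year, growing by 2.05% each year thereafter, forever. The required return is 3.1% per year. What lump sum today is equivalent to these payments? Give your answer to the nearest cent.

€828,571.43

Periodic rate r = 0.031 per year.
Growing perpetuity (Gordon): PV = PMT₁ / (r − g) = 8,700 / (r − 0.0205) = €828,571.43.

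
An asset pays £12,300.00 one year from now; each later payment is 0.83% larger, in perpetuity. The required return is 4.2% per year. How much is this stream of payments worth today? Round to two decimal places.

£364,985.16

Periodic rate r = 0.042 per year.
Growing perpetuity (Gordon): PV = PMT₁ / (r − g) = 12,300 / (r − 0.0083) = £364,985.16.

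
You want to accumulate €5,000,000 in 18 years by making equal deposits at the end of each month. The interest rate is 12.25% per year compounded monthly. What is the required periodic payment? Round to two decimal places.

Level ordinary annuity; solve FV = PMT × [((1+r)^n − 1)/r] for PMT.
Periodic rate r = 0.1225/12 per month; n is counted in months.
With n = 216: PMT = 5,000,000 / ([((1+r)^n − 1)/r]) = €6,404.69

€6,404.69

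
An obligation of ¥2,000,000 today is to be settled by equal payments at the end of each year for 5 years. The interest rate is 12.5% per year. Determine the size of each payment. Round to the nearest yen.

¥561,708

Level ordinary annuity; solve PV = PMT × [(1 − (1+r)^−n)/r] for PMT.
Periodic rate r = 0.125 per year.
With n = 5: PMT = 2,000,000 / ([(1 − (1+r)^−n)/r]) = ¥561,708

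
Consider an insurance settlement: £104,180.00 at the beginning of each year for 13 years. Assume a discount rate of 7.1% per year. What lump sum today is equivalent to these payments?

This is an annuity due: 13 payments of £104,180.00 at the beginning of each year.
Periodic rate r = 0.071 per year.
PV = PMT × [(1 − (1+r)^−n)/r] × (1+r) = 104,180 × [1 − (1+r)^−13] / r × (1+r) = £927,257.02

£927,257.02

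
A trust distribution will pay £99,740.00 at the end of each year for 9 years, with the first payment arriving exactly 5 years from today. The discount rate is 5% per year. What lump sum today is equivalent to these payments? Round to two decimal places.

Ordinary annuity of 9 payments, first payment at period 5.
Periodic rate r = 0.05 per year.
The ordinary-annuity PV formula values the stream one period before the first payment (period 4); discount that back 4 periods:
PV₀ = 99,740 × [1 − (1+r)^−9] / r × (1+r)^−4 = £583,241.87

£583,241.87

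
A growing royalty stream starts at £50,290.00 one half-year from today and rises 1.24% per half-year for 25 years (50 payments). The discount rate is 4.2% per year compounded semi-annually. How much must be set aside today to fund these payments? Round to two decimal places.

Periodic rate r = 0.042/2 per half-year; n is counted in half-years.
Growing ordinary annuity: PV = PMT₁ × [1 − ((1+g)/(1+r))^n] / (r − g) = 50,290 × [1 − ((1+0.0124)/(1+r))^50] / (r − 0.0124) = £2,016,755.99.

£2,016,755.99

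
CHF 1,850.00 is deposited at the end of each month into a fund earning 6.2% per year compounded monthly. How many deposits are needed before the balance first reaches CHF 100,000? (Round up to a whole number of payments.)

48 payments

Periodic rate r = 0.062/12 per month; n is counted in months.
Ordinary annuity FV: 100,000 = 1,850 × [((1+r)^n − 1)/r].
(1+r)^n = 1 + 100,000 × r / 1,850, so n = ln(1 + 100,000·r/1,850) / ln(1+r) = 47.79.
Round up to a whole number of payments: n = 48.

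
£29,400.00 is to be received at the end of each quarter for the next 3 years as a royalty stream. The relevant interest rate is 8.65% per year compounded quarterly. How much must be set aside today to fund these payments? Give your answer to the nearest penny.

This is an ordinary annuity: 12 payments of £29,400.00 at the end of each quarter.
Periodic rate r = 0.0865/4 per quarter; n is counted in quarters.
PV = PMT × [(1 − (1+r)^−n)/r] = 29,400 × [1 − (1+r)^−12] / r = £307,834.67

£307,834.67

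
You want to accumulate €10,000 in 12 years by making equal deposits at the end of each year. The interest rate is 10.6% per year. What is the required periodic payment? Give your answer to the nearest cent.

€451.04

Level ordinary annuity; solve FV = PMT × [((1+r)^n − 1)/r] for PMT.
Periodic rate r = 0.106 per year.
With n = 12: PMT = 10,000 / ([((1+r)^n − 1)/r]) = €451.04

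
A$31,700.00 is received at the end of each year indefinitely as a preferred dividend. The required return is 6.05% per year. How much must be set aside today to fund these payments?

A$523,966.94

Periodic rate r = 0.0605 per year.
Level perpetuity: PV = PMT / r = 31,700 / (0.0605) = A$523,966.94.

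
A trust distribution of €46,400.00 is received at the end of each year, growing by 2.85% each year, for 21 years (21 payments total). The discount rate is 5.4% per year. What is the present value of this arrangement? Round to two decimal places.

€731,642.18

Periodic rate r = 0.054 per year.
Growing ordinary annuity: PV = PMT₁ × [1 − ((1+g)/(1+r))^n] / (r − g) = 46,400 × [1 − ((1+0.0285)/(1+r))^21] / (r − 0.0285) = €731,642.18.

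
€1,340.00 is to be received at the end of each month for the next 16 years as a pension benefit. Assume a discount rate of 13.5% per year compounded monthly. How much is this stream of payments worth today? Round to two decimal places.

€105,207.95

This is an ordinary annuity: 192 payments of €1,340.00 at the end of each month.
Periodic rate r = 0.135/12 per month; n is counted in months.
PV = PMT × [(1 − (1+r)^−n)/r] = 1,340 × [1 − (1+r)^−192] / r = €105,207.95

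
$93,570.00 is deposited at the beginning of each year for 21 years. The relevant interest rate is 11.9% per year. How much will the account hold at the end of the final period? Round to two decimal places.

This is an annuity due: 21 deposits of $93,570.00 at the beginning of each year.
Periodic rate r = 0.119 per year.
FV = PMT × [((1+r)^n − 1)/r] × (1+r) = 93,570 × [(1+r)^21 − 1] / r × (1+r) = $8,449,481.46

$8,449,481.46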